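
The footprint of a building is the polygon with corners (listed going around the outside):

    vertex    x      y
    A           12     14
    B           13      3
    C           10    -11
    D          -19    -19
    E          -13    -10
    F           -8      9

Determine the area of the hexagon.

Apply Gauss's area formula: 2A = Σ (x_i·y_{i+1} − x_{i+1}·y_i), indices taken mod 6.
A→B: (12)(3) − (13)(14) = -146
B→C: (13)(-11) − (10)(3) = -173
C→D: (10)(-19) − (-19)(-11) = -399
D→E: (-19)(-10) − (-13)(-19) = -57
E→F: (-13)(9) − (-8)(-10) = -197
F→A: (-8)(14) − (12)(9) = -220
Σ = -1192
Area = |Σ|/2 = 596.

596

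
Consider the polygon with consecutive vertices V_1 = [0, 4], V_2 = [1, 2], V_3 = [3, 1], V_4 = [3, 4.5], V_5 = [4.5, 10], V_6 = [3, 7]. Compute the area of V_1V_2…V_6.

Apply the surveyor's formula: 2A = Σ (x_i·y_{i+1} − x_{i+1}·y_i), indices taken mod 6.
Cross-terms: -4, -5, 10.5, 9.75, 1.5, 12  ⇒  Σ = 24.75
Area = |Σ|/2 = 12.375.

12.375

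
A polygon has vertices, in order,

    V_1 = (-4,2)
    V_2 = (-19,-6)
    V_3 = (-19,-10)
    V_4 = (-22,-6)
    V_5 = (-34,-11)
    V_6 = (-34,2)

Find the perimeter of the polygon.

|V_1V_2| = √((-15)² + (-8)²) = √289 = 17
|V_2V_3| = √((0)² + (-4)²) = √16 = 4
|V_3V_4| = √((-3)² + (4)²) = √25 = 5
|V_4V_5| = √((-12)² + (-5)²) = √169 = 13
|V_5V_6| = √((0)² + (13)²) = √169 = 13
|V_6V_1| = √((30)² + (0)²) = √900 = 30
Perimeter = 17 + 4 + 5 + 13 + 13 + 30 = 82.

82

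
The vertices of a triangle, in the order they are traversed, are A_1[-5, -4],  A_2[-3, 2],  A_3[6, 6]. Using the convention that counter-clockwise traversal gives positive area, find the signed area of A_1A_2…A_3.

-23

Σ = (-22) + (-30) + (6) = -46
Signed area = Σ/2 = -23 (negative ⇒ clockwise traversal).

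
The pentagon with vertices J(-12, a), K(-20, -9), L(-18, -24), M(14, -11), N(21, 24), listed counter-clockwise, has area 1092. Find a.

9

The doubled signed area Σ (x_i y_{i+1} − x_{i+1} y_i) is linear in a.
With a=0 it equals 1815; the coefficient of a is 41 (from the two edges through J).
So 41·a + 1815 = 2·1092 = 2184 ⇒ a = 9.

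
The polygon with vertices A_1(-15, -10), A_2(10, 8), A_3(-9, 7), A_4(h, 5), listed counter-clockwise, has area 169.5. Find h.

Write out the shoelace sum; only the two edges meeting at A_4 involve h:
2·Area = [((-9)·5 − h·7) + (h·(-10) − (-15)·5)] + 122
       = -17·h + 152 = 339
⇒ h = -11.

-11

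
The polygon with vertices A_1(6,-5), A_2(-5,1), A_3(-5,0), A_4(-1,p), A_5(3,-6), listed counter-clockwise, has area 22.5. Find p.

-4

The doubled signed area Σ (x_i y_{i+1} − x_{i+1} y_i) is linear in p.
With p=0 it equals 13; the coefficient of p is -8 (from the two edges through A_4).
So -8·p + 13 = 2·22.5 = 45 ⇒ p = -4.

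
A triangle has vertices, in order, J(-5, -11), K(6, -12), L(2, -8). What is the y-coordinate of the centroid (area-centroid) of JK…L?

-31/3

Apply the surveyor's formula. First the cross-terms c_i = x_i·y_{i+1} − x_{i+1}·y_i:
  126, -24, -62  ⇒  2A = 40, A = 20.
Then Σ (y_i + y_{i+1})·c_i = -1240, so ȳ = -1240 / (6·20) = -31/3.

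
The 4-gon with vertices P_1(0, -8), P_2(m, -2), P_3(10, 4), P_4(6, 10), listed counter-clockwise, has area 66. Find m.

Write out the shoelace sum; only the two edges meeting at P_2 involve m:
2·Area = [(0·(-2) − m·(-8)) + (m·4 − 10·(-2))] + 28
       = 12·m + 48 = 132
⇒ m = 7.

7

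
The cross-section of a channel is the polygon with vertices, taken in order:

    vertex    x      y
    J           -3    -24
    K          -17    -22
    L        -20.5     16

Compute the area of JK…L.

Σ = (-342) + (-723) + (540) = -525
Area = |Σ|/2 = 262.5.

262.5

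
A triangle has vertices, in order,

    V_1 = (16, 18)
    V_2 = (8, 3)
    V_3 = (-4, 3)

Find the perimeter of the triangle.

54

|V_1V_2| = √((-8)² + (-15)²) = √289 = 17
|V_2V_3| = √((-12)² + (0)²) = √144 = 12
|V_3V_1| = √((20)² + (15)²) = √625 = 25
Perimeter = 17 + 12 + 25 = 54.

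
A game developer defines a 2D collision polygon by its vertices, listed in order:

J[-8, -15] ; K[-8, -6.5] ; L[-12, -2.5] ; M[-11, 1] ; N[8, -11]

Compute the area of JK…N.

130.25

Apply Gauss's area formula: 2A = Σ (x_i·y_{i+1} − x_{i+1}·y_i), indices taken mod 5.
Σ = (-68) + (-58) + (-39.5) + (113) + (-208) = -260.5
Area = |Σ|/2 = 130.25.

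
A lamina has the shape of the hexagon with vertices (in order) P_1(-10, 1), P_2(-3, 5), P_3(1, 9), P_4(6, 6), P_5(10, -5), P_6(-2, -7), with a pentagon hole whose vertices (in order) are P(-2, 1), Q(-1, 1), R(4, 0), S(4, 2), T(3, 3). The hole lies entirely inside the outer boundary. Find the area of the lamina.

Outer boundary:
P_1→P_2: (-10)(5) − (-3)(1) = -47
P_2→P_3: (-3)(9) − (1)(5) = -32
P_3→P_4: (1)(6) − (6)(9) = -48
P_4→P_5: (6)(-5) − (10)(6) = -90
P_5→P_6: (10)(-7) − (-2)(-5) = -80
P_6→P_1: (-2)(1) − (-10)(-7) = -72
Σ = -369
Area = |Σ|/2 = 184.5.
Hole:
Apply Gauss's area formula: 2A = Σ (x_i·y_{i+1} − x_{i+1}·y_i), indices taken mod 5.
P→Q: (-2)(1) − (-1)(1) = -1
Q→R: (-1)(0) − (4)(1) = -4
R→S: (4)(2) − (4)(0) = 8
S→T: (4)(3) − (3)(2) = 6
T→P: (3)(1) − (-2)(3) = 9
Σ = 18
Area = |Σ|/2 = 9.
Net area = 184.5 − 9 = 175.5.

175.5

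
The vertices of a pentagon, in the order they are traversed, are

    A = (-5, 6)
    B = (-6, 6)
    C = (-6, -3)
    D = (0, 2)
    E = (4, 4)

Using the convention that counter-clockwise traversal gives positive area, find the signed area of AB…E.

Apply Gauss's area formula: 2A = Σ (x_i·y_{i+1} − x_{i+1}·y_i), indices taken mod 5.
Σ = (6) + (54) + (-12) + (-8) + (44) = 84
Signed area = Σ/2 = 42 (positive ⇒ counter-clockwise traversal).

42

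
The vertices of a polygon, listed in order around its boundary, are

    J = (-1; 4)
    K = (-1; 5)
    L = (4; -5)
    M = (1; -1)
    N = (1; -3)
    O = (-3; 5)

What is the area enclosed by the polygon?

14

Σ = (-1) + (-15) + (1) + (-2) + (-4) + (-7) = -28
Area = |Σ|/2 = 14.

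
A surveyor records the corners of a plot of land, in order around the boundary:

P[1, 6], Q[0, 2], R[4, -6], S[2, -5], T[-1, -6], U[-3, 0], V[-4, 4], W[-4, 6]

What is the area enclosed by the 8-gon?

49.5

Σ = (2) + (-8) + (-8) + (-17) + (-18) + (-12) + (-8) + (-30) = -99
Area = |Σ|/2 = 49.5.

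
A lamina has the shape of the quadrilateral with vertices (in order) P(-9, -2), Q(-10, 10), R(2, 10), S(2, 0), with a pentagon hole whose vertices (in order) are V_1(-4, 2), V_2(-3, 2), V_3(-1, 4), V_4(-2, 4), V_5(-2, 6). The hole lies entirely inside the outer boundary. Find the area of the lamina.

123

Outer boundary:
Σ = (-110) + (-120) + (-20) + (-4) = -254
Area = |Σ|/2 = 127.
Hole:
V_1→V_2: (-4)(2) − (-3)(2) = -2
V_2→V_3: (-3)(4) − (-1)(2) = -10
V_3→V_4: (-1)(4) − (-2)(4) = 4
V_4→V_5: (-2)(6) − (-2)(4) = -4
V_5→V_1: (-2)(2) − (-4)(6) = 20
Σ = 8
Area = |Σ|/2 = 4.
Net area = 127 − 4 = 123.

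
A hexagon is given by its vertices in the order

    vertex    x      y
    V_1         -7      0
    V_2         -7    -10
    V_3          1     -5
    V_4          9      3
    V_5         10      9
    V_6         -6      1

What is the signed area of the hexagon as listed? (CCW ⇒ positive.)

Σ = (70) + (45) + (48) + (51) + (64) + (7) = 285
Signed area = Σ/2 = 142.5 (positive ⇒ counter-clockwise traversal).

142.5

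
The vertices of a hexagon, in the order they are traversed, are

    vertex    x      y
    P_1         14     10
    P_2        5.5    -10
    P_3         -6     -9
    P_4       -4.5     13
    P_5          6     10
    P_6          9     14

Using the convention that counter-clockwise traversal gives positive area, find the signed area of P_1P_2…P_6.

-329

Apply the surveyor's formula: 2A = Σ (x_i·y_{i+1} − x_{i+1}·y_i), indices taken mod 6.
P_1→P_2: (14)(-10) − (5.5)(10) = -195
P_2→P_3: (5.5)(-9) − (-6)(-10) = -109.5
P_3→P_4: (-6)(13) − (-4.5)(-9) = -118.5
P_4→P_5: (-4.5)(10) − (6)(13) = -123
P_5→P_6: (6)(14) − (9)(10) = -6
P_6→P_1: (9)(10) − (14)(14) = -106
Σ = -658
Signed area = Σ/2 = -329 (negative ⇒ clockwise traversal).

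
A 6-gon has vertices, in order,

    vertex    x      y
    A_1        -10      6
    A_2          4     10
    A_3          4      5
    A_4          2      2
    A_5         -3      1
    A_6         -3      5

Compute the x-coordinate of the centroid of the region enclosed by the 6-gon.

-110/177

Apply Gauss's area formula. First the cross-terms c_i = x_i·y_{i+1} − x_{i+1}·y_i:
  -124, -20, -2, 8, -12, 32  ⇒  2A = -118, A = -59.
Then Σ (x_i + x_{i+1})·c_i = 220, so x̄ = 220 / (6·(-59)) = -110/177.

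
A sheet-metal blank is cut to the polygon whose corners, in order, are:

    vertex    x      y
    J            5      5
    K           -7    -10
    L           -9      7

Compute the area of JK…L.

Σ = (-15) + (-139) + (-80) = -234
Area = |Σ|/2 = 117.

117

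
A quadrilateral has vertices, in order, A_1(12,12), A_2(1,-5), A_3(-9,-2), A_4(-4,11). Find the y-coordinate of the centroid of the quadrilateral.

Apply the surveyor's formula. First the cross-terms c_i = x_i·y_{i+1} − x_{i+1}·y_i:
  -72, -47, -107, -180  ⇒  2A = -406, A = -203.
Then Σ (y_i + y_{i+1})·c_i = -5278, so ȳ = -5278 / (6·(-203)) = 13/3.

13/3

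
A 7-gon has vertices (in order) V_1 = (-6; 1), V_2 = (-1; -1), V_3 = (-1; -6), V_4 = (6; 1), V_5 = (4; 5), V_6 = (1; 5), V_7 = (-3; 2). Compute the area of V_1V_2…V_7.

Σ = (7) + (5) + (35) + (26) + (15) + (17) + (9) = 114
Area = |Σ|/2 = 57.

57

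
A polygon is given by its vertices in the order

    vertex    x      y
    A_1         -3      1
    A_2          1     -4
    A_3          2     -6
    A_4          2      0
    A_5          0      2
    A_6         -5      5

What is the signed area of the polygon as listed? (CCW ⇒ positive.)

Cross-terms: 11, 2, 12, 4, 10, 10  ⇒  Σ = 49
Signed area = Σ/2 = 24.5 (positive ⇒ counter-clockwise traversal).

24.5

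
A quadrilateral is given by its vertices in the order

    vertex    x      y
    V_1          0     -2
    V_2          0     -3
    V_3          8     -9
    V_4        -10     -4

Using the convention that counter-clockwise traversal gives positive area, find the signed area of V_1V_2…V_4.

-39

V_1→V_2: (0)(-3) − (0)(-2) = 0
V_2→V_3: (0)(-9) − (8)(-3) = 24
V_3→V_4: (8)(-4) − (-10)(-9) = -122
V_4→V_1: (-10)(-2) − (0)(-4) = 20
Σ = -78
Signed area = Σ/2 = -39 (negative ⇒ clockwise traversal).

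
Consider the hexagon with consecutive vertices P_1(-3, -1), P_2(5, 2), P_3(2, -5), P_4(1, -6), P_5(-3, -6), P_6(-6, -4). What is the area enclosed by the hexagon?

Apply the shoelace formula: 2A = Σ (x_i·y_{i+1} − x_{i+1}·y_i), indices taken mod 6.
Σ = (-1) + (-29) + (-7) + (-24) + (-24) + (-6) = -91
Area = |Σ|/2 = 45.5.

45.5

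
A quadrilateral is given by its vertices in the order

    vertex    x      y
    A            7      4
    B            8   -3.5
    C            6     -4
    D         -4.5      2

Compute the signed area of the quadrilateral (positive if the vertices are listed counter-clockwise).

-52.75

Apply the surveyor's formula: 2A = Σ (x_i·y_{i+1} − x_{i+1}·y_i), indices taken mod 4.
Σ = (-56.5) + (-11) + (-6) + (-32) = -105.5
Signed area = Σ/2 = -52.75 (negative ⇒ clockwise traversal).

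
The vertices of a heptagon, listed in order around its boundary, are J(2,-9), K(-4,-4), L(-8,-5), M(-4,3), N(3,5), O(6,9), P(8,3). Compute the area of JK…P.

Apply the shoelace (surveyor's) formula: 2A = Σ (x_i·y_{i+1} − x_{i+1}·y_i), indices taken mod 7.
Σ = (-44) + (-12) + (-44) + (-29) + (-3) + (-54) + (-78) = -264
Area = |Σ|/2 = 132.

132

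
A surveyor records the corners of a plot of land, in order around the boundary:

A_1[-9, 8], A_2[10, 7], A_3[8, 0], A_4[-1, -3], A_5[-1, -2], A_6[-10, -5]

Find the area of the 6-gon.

Apply the surveyor's formula: 2A = Σ (x_i·y_{i+1} − x_{i+1}·y_i), indices taken mod 6.
A_1→A_2: (-9)(7) − (10)(8) = -143
A_2→A_3: (10)(0) − (8)(7) = -56
A_3→A_4: (8)(-3) − (-1)(0) = -24
A_4→A_5: (-1)(-2) − (-1)(-3) = -1
A_5→A_6: (-1)(-5) − (-10)(-2) = -15
A_6→A_1: (-10)(8) − (-9)(-5) = -125
Σ = -364
Area = |Σ|/2 = 182.

182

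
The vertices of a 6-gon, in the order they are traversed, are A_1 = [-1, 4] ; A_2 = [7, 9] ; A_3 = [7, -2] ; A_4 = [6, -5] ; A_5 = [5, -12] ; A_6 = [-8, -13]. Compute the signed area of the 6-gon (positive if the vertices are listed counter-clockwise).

Apply the surveyor's formula: 2A = Σ (x_i·y_{i+1} − x_{i+1}·y_i), indices taken mod 6.
Σ = (-37) + (-77) + (-23) + (-47) + (-161) + (-45) = -390
Signed area = Σ/2 = -195 (negative ⇒ clockwise traversal).

-195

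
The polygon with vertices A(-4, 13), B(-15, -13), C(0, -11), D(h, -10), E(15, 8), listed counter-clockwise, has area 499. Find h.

11

Write out the shoelace sum; only the two edges meeting at D involve h:
2·Area = [(0·(-10) − h·(-11)) + (h·8 − 15·(-10))] + 639
       = 19·h + 789 = 998
⇒ h = 11.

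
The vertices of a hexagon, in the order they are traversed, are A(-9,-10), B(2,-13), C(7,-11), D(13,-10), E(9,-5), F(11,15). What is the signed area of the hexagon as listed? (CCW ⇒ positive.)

Apply the shoelace (surveyor's) formula: 2A = Σ (x_i·y_{i+1} − x_{i+1}·y_i), indices taken mod 6.
Σ = (137) + (69) + (73) + (25) + (190) + (25) = 519
Signed area = Σ/2 = 259.5 (positive ⇒ counter-clockwise traversal).

259.5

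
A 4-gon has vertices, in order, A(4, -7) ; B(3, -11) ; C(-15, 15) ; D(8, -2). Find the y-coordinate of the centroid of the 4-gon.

Apply the surveyor's formula. First the cross-terms c_i = x_i·y_{i+1} − x_{i+1}·y_i:
  -23, -120, -90, -48  ⇒  2A = -281, A = -140.5.
Then Σ (y_i + y_{i+1})·c_i = -804, so ȳ = -804 / (6·(-140.5)) = 268/281.

268/281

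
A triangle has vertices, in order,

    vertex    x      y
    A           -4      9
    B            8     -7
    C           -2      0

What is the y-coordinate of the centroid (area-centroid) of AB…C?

2/3

Apply the shoelace formula. First the cross-terms c_i = x_i·y_{i+1} − x_{i+1}·y_i:
  -44, -14, -18  ⇒  2A = -76, A = -38.
Then Σ (y_i + y_{i+1})·c_i = -152, so ȳ = -152 / (6·(-38)) = 2/3.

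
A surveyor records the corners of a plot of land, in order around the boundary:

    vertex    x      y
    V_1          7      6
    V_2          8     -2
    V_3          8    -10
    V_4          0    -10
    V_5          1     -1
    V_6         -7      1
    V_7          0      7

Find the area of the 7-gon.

Apply Gauss's area formula: 2A = Σ (x_i·y_{i+1} − x_{i+1}·y_i), indices taken mod 7.
Σ = (-62) + (-64) + (-80) + (10) + (-6) + (-49) + (-49) = -300
Area = |Σ|/2 = 150.

150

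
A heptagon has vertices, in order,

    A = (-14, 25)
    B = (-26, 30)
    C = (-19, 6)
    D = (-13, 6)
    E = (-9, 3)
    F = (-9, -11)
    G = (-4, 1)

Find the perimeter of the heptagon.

102

|AB| = √((-12)² + (5)²) = √169 = 13
|BC| = √((7)² + (-24)²) = √625 = 25
|CD| = √((6)² + (0)²) = √36 = 6
|DE| = √((4)² + (-3)²) = √25 = 5
|EF| = √((0)² + (-14)²) = √196 = 14
|FG| = √((5)² + (12)²) = √169 = 13
|GA| = √((-10)² + (24)²) = √676 = 26
Perimeter = 13 + 25 + 6 + 5 + 14 + 13 + 26 = 102.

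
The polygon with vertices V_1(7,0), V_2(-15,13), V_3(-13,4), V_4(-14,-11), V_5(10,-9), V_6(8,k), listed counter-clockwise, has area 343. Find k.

-7

The doubled signed area Σ (x_i y_{i+1} − x_{i+1} y_i) is linear in k.
With k=0 it equals 707; the coefficient of k is 3 (from the two edges through V_6).
So 3·k + 707 = 2·343 = 686 ⇒ k = -7.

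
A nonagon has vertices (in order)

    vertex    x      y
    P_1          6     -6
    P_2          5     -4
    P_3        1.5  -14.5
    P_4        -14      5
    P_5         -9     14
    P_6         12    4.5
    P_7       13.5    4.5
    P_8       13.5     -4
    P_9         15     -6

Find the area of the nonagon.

406

Apply the surveyor's formula: 2A = Σ (x_i·y_{i+1} − x_{i+1}·y_i), indices taken mod 9.
Cross-terms: 6, -66.5, -195.5, -151, -208.5, -6.75, -114.75, -21, -54  ⇒  Σ = -812
Area = |Σ|/2 = 406.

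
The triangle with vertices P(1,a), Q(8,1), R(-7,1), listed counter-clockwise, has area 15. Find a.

-1

Write out the shoelace sum; only the two edges meeting at P involve a:
2·Area = [((-7)·a − 1·1) + (1·1 − 8·a)] + 15
       = -15·a + 15 = 30
⇒ a = -1.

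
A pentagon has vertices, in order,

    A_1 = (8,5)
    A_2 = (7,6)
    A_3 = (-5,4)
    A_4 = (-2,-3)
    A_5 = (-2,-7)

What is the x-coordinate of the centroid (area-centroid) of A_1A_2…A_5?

Apply the surveyor's formula. First the cross-terms c_i = x_i·y_{i+1} − x_{i+1}·y_i:
  13, 58, 23, 8, 46  ⇒  2A = 148, A = 74.
Then Σ (x_i + x_{i+1})·c_i = 394, so x̄ = 394 / (6·74) = 197/222.

197/222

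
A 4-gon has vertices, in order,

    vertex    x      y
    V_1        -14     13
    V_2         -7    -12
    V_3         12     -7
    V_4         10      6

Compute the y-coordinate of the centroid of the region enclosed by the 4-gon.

Apply Gauss's area formula. First the cross-terms c_i = x_i·y_{i+1} − x_{i+1}·y_i:
  259, 193, 142, 214  ⇒  2A = 808, A = 404.
Then Σ (y_i + y_{i+1})·c_i = 516, so ȳ = 516 / (6·404) = 43/202.

43/202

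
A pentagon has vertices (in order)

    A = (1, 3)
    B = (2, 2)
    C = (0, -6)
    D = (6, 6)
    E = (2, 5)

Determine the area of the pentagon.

Apply the shoelace formula: 2A = Σ (x_i·y_{i+1} − x_{i+1}·y_i), indices taken mod 5.
Σ = (-4) + (-12) + (36) + (18) + (1) = 39
Area = |Σ|/2 = 19.5.

19.5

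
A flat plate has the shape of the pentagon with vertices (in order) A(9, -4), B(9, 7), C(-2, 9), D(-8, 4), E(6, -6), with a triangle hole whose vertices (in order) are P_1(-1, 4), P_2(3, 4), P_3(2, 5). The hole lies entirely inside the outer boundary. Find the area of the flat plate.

154

Outer boundary:
Apply the shoelace (surveyor's) formula: 2A = Σ (x_i·y_{i+1} − x_{i+1}·y_i), indices taken mod 5.
A→B: (9)(7) − (9)(-4) = 99
B→C: (9)(9) − (-2)(7) = 95
C→D: (-2)(4) − (-8)(9) = 64
D→E: (-8)(-6) − (6)(4) = 24
E→A: (6)(-4) − (9)(-6) = 30
Σ = 312
Area = |Σ|/2 = 156.
Hole:
Apply the shoelace (surveyor's) formula: 2A = Σ (x_i·y_{i+1} − x_{i+1}·y_i), indices taken mod 3.
Σ = (-16) + (7) + (13) = 4
Area = |Σ|/2 = 2.
Net area = 156 − 2 = 154.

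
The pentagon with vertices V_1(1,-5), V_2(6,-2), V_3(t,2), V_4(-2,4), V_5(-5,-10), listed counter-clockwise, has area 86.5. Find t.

9

Write out the shoelace sum; only the two edges meeting at V_3 involve t:
2·Area = [(6·2 − t·(-2)) + (t·4 − (-2)·2)] + 103
       = 6·t + 119 = 173
⇒ t = 9.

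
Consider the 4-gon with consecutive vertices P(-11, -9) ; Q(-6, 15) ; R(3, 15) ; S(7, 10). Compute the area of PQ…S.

191

Cross-terms: -219, -135, -75, 47  ⇒  Σ = -382
Area = |Σ|/2 = 191.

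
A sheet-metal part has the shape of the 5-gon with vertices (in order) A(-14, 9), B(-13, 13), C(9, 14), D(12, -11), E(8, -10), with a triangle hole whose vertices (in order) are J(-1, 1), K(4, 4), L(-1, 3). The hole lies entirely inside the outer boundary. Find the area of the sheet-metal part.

360.5

Outer boundary:
Apply Gauss's area formula: 2A = Σ (x_i·y_{i+1} − x_{i+1}·y_i), indices taken mod 5.
Σ = (-65) + (-299) + (-267) + (-32) + (-68) = -731
Area = |Σ|/2 = 365.5.
Hole:
Cross-terms: -8, 16, 2  ⇒  Σ = 10
Area = |Σ|/2 = 5.
Net area = 365.5 − 5 = 360.5.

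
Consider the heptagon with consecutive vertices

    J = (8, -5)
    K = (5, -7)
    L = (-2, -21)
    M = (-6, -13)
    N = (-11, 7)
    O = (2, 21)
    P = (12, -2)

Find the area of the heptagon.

490

Σ = (-31) + (-119) + (-100) + (-185) + (-245) + (-256) + (-44) = -980
Area = |Σ|/2 = 490.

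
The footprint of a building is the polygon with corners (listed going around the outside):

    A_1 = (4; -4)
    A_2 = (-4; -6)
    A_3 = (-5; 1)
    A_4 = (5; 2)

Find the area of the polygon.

Apply the surveyor's formula: 2A = Σ (x_i·y_{i+1} − x_{i+1}·y_i), indices taken mod 4.
Cross-terms: -40, -34, -15, -28  ⇒  Σ = -117
Area = |Σ|/2 = 58.5.

58.5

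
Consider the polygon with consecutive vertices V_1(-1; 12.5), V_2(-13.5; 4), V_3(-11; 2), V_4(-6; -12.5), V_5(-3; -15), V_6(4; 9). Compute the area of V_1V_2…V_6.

237.875

Apply Gauss's area formula: 2A = Σ (x_i·y_{i+1} − x_{i+1}·y_i), indices taken mod 6.
Σ = (164.75) + (17) + (149.5) + (52.5) + (33) + (59) = 475.75
Area = |Σ|/2 = 237.875.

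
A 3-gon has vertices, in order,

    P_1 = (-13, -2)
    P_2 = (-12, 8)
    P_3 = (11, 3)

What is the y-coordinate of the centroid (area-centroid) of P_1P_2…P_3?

3

Apply the shoelace (surveyor's) formula. First the cross-terms c_i = x_i·y_{i+1} − x_{i+1}·y_i:
  -128, -124, 17  ⇒  2A = -235, A = -117.5.
Then Σ (y_i + y_{i+1})·c_i = -2115, so ȳ = -2115 / (6·(-117.5)) = 3.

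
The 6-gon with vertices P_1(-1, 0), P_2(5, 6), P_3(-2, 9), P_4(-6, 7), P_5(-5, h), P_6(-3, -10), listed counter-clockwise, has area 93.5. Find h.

-7

Write out the shoelace sum; only the two edges meeting at P_5 involve h:
2·Area = [((-6)·h − (-5)·7) + ((-5)·(-10) − (-3)·h)] + 81
       = -3·h + 166 = 187
⇒ h = -7.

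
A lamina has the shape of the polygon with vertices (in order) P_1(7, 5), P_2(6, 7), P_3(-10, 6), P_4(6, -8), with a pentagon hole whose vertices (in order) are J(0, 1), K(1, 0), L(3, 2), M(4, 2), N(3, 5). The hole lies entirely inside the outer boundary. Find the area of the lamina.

Outer boundary:
Apply the shoelace formula: 2A = Σ (x_i·y_{i+1} − x_{i+1}·y_i), indices taken mod 4.
P_1→P_2: (7)(7) − (6)(5) = 19
P_2→P_3: (6)(6) − (-10)(7) = 106
P_3→P_4: (-10)(-8) − (6)(6) = 44
P_4→P_1: (6)(5) − (7)(-8) = 86
Σ = 255
Area = |Σ|/2 = 127.5.
Hole:
Apply Gauss's area formula: 2A = Σ (x_i·y_{i+1} − x_{i+1}·y_i), indices taken mod 5.
Cross-terms: -1, 2, -2, 14, 3  ⇒  Σ = 16
Area = |Σ|/2 = 8.
Net area = 127.5 − 8 = 119.5.

119.5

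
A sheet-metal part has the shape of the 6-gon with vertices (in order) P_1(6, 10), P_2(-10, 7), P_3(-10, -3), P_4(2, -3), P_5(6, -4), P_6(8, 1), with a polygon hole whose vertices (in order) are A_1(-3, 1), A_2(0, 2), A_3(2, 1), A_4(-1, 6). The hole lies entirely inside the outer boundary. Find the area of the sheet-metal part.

190

Outer boundary:
Σ = (142) + (100) + (36) + (10) + (38) + (74) = 400
Area = |Σ|/2 = 200.
Hole:
Σ = (-6) + (-4) + (13) + (17) = 20
Area = |Σ|/2 = 10.
Net area = 200 − 10 = 190.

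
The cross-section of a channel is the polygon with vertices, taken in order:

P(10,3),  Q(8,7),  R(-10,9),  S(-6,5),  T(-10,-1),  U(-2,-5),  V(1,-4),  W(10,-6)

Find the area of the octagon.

Apply the shoelace (surveyor's) formula: 2A = Σ (x_i·y_{i+1} − x_{i+1}·y_i), indices taken mod 8.
Cross-terms: 46, 142, 4, 56, 48, 13, 34, 90  ⇒  Σ = 433
Area = |Σ|/2 = 216.5.

216.5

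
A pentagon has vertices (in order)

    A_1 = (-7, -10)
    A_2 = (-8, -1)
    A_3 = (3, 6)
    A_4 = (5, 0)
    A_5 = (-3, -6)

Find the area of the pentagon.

95

Apply the shoelace (surveyor's) formula: 2A = Σ (x_i·y_{i+1} − x_{i+1}·y_i), indices taken mod 5.
Σ = (-73) + (-45) + (-30) + (-30) + (-12) = -190
Area = |Σ|/2 = 95.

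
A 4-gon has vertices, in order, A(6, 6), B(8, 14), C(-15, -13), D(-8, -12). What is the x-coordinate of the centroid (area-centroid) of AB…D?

-339/121

Apply the surveyor's formula. First the cross-terms c_i = x_i·y_{i+1} − x_{i+1}·y_i:
  36, 106, 76, 24  ⇒  2A = 242, A = 121.
Then Σ (x_i + x_{i+1})·c_i = -2034, so x̄ = -2034 / (6·121) = -339/121.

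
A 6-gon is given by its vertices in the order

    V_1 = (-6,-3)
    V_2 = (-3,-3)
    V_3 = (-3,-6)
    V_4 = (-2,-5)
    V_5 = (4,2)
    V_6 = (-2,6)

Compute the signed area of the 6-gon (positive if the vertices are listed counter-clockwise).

53.5

Apply Gauss's area formula: 2A = Σ (x_i·y_{i+1} − x_{i+1}·y_i), indices taken mod 6.
Cross-terms: 9, 9, 3, 16, 28, 42  ⇒  Σ = 107
Signed area = Σ/2 = 53.5 (positive ⇒ counter-clockwise traversal).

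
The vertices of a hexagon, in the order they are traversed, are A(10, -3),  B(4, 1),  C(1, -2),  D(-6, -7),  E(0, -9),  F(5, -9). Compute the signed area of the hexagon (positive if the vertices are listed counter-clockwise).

84

Apply the shoelace formula: 2A = Σ (x_i·y_{i+1} − x_{i+1}·y_i), indices taken mod 6.
Σ = (22) + (-9) + (-19) + (54) + (45) + (75) = 168
Signed area = Σ/2 = 84 (positive ⇒ counter-clockwise traversal).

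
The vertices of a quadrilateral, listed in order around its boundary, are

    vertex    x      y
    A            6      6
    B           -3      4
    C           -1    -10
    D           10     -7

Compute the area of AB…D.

142.5

Σ = (42) + (34) + (107) + (102) = 285
Area = |Σ|/2 = 142.5.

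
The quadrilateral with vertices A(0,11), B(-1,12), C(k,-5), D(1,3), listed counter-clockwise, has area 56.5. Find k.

-9

The doubled signed area Σ (x_i y_{i+1} − x_{i+1} y_i) is linear in k.
With k=0 it equals 32; the coefficient of k is -9 (from the two edges through C).
So -9·k + 32 = 2·56.5 = 113 ⇒ k = -9.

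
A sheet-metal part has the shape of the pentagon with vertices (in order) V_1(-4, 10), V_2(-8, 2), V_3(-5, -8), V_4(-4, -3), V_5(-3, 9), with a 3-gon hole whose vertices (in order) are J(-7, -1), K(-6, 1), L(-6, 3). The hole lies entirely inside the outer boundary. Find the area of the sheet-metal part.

Outer boundary:
Cross-terms: 72, 74, -17, -45, 6  ⇒  Σ = 90
Area = |Σ|/2 = 45.
Hole:
Apply the surveyor's formula: 2A = Σ (x_i·y_{i+1} − x_{i+1}·y_i), indices taken mod 3.
Σ = (-13) + (-12) + (27) = 2
Area = |Σ|/2 = 1.
Net area = 45 − 1 = 44.

44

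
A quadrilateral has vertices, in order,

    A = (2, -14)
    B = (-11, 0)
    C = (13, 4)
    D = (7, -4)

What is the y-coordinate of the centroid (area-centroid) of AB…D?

Apply Gauss's area formula. First the cross-terms c_i = x_i·y_{i+1} − x_{i+1}·y_i:
  -154, -44, -80, -90  ⇒  2A = -368, A = -184.
Then Σ (y_i + y_{i+1})·c_i = 3600, so ȳ = 3600 / (6·(-184)) = -75/23.

-75/23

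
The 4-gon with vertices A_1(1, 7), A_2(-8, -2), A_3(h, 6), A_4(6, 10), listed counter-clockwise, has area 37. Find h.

6

Write out the shoelace sum; only the two edges meeting at A_3 involve h:
2·Area = [((-8)·6 − h·(-2)) + (h·10 − 6·6)] + 86
       = 12·h + 2 = 74
⇒ h = 6.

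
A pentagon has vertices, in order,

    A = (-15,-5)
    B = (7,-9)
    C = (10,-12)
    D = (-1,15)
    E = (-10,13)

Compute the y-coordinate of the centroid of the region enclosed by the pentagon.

Apply the shoelace formula. First the cross-terms c_i = x_i·y_{i+1} − x_{i+1}·y_i:
  170, 6, 138, 137, 245  ⇒  2A = 696, A = 348.
Then Σ (y_i + y_{i+1})·c_i = 3704, so ȳ = 3704 / (6·348) = 463/261.

463/261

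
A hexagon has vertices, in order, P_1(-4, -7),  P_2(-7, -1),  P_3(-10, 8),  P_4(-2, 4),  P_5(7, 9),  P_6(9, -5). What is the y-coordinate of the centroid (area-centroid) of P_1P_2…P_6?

Apply the shoelace (surveyor's) formula. First the cross-terms c_i = x_i·y_{i+1} − x_{i+1}·y_i:
  -45, -66, -24, -46, -116, -83  ⇒  2A = -380, A = -190.
Then Σ (y_i + y_{i+1})·c_i = -456, so ȳ = -456 / (6·(-190)) = 0.4.

0.4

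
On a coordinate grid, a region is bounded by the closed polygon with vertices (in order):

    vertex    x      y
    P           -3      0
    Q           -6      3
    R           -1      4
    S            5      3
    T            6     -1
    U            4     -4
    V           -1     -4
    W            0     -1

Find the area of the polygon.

Cross-terms: -9, -21, -23, -23, -20, -20, 1, -3  ⇒  Σ = -118
Area = |Σ|/2 = 59.

59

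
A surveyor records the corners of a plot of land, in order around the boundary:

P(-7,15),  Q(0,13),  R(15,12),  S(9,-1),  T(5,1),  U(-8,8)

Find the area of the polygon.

205.5

Apply the surveyor's formula: 2A = Σ (x_i·y_{i+1} − x_{i+1}·y_i), indices taken mod 6.
P→Q: (-7)(13) − (0)(15) = -91
Q→R: (0)(12) − (15)(13) = -195
R→S: (15)(-1) − (9)(12) = -123
S→T: (9)(1) − (5)(-1) = 14
T→U: (5)(8) − (-8)(1) = 48
U→P: (-8)(15) − (-7)(8) = -64
Σ = -411
Area = |Σ|/2 = 205.5.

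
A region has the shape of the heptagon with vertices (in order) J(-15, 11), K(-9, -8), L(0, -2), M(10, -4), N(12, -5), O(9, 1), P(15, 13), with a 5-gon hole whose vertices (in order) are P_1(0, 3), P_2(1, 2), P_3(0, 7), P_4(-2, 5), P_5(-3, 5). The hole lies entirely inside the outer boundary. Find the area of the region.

380

Outer boundary:
Apply the surveyor's formula: 2A = Σ (x_i·y_{i+1} − x_{i+1}·y_i), indices taken mod 7.
Σ = (219) + (18) + (20) + (-2) + (57) + (102) + (360) = 774
Area = |Σ|/2 = 387.
Hole:
Σ = (-3) + (7) + (14) + (5) + (-9) = 14
Area = |Σ|/2 = 7.
Net area = 387 − 7 = 380.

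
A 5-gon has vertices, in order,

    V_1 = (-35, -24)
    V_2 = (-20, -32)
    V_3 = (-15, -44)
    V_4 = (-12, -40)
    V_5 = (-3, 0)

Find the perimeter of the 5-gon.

116

|V_1V_2| = √((15)² + (-8)²) = √289 = 17
|V_2V_3| = √((5)² + (-12)²) = √169 = 13
|V_3V_4| = √((3)² + (4)²) = √25 = 5
|V_4V_5| = √((9)² + (40)²) = √1681 = 41
|V_5V_1| = √((-32)² + (-24)²) = √1600 = 40
Perimeter = 17 + 13 + 5 + 41 + 40 = 116.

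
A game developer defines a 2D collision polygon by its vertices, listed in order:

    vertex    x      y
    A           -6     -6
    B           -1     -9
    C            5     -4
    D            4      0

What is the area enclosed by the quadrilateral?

44.5

A→B: (-6)(-9) − (-1)(-6) = 48
B→C: (-1)(-4) − (5)(-9) = 49
C→D: (5)(0) − (4)(-4) = 16
D→A: (4)(-6) − (-6)(0) = -24
Σ = 89
Area = |Σ|/2 = 44.5.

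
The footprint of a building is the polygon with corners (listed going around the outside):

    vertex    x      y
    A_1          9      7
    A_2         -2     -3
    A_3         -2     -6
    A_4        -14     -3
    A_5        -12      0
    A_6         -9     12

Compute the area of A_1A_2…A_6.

218

Apply Gauss's area formula: 2A = Σ (x_i·y_{i+1} − x_{i+1}·y_i), indices taken mod 6.
Σ = (-13) + (6) + (-78) + (-36) + (-144) + (-171) = -436
Area = |Σ|/2 = 218.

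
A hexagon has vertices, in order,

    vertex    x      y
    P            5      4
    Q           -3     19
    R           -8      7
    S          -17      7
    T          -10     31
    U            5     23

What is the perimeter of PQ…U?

|PQ| = √((-8)² + (15)²) = √289 = 17
|QR| = √((-5)² + (-12)²) = √169 = 13
|RS| = √((-9)² + (0)²) = √81 = 9
|ST| = √((7)² + (24)²) = √625 = 25
|TU| = √((15)² + (-8)²) = √289 = 17
|UP| = √((0)² + (-19)²) = √361 = 19
Perimeter = 17 + 13 + 9 + 25 + 17 + 19 = 100.

100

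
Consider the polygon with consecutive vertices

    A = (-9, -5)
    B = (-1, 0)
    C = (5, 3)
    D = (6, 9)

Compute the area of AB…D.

35

Σ = (-5) + (-3) + (27) + (51) = 70
Area = |Σ|/2 = 35.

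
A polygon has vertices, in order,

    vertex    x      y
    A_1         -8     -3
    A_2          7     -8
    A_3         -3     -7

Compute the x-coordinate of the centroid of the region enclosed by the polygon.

-4/3

Apply Gauss's area formula. First the cross-terms c_i = x_i·y_{i+1} − x_{i+1}·y_i:
  85, -73, -47  ⇒  2A = -35, A = -17.5.
Then Σ (x_i + x_{i+1})·c_i = 140, so x̄ = 140 / (6·(-17.5)) = -4/3.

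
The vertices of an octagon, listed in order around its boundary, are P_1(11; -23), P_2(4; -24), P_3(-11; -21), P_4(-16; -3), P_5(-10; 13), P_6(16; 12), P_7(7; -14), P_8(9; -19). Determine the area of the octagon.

851

Σ = (-172) + (-348) + (-303) + (-238) + (-328) + (-308) + (-7) + (2) = -1702
Area = |Σ|/2 = 851.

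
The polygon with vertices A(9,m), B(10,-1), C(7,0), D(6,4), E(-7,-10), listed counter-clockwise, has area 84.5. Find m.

Write out the shoelace sum; only the two edges meeting at A involve m:
2·Area = [((-7)·m − 9·(-10)) + (9·(-1) − 10·m)] + 3
       = -17·m + 84 = 169
⇒ m = -5.

-5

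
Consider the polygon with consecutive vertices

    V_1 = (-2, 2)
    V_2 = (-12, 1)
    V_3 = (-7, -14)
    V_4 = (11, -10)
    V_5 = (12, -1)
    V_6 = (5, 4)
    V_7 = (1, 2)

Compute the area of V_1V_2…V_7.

297.5

Σ = (22) + (175) + (224) + (109) + (53) + (6) + (6) = 595
Area = |Σ|/2 = 297.5.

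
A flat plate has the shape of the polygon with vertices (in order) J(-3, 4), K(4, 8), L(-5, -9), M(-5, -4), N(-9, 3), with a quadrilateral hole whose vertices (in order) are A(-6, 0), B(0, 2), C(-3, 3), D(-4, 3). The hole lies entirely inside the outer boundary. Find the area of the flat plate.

62

Outer boundary:
Apply Gauss's area formula: 2A = Σ (x_i·y_{i+1} − x_{i+1}·y_i), indices taken mod 5.
J→K: (-3)(8) − (4)(4) = -40
K→L: (4)(-9) − (-5)(8) = 4
L→M: (-5)(-4) − (-5)(-9) = -25
M→N: (-5)(3) − (-9)(-4) = -51
N→J: (-9)(4) − (-3)(3) = -27
Σ = -139
Area = |Σ|/2 = 69.5.
Hole:
Apply the surveyor's formula: 2A = Σ (x_i·y_{i+1} − x_{i+1}·y_i), indices taken mod 4.
Σ = (-12) + (6) + (3) + (18) = 15
Area = |Σ|/2 = 7.5.
Net area = 69.5 − 7.5 = 62.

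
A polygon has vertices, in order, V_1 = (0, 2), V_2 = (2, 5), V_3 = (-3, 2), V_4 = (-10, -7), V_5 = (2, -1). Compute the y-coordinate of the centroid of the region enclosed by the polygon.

Apply the surveyor's formula. First the cross-terms c_i = x_i·y_{i+1} − x_{i+1}·y_i:
  -4, 19, 41, 24, 4  ⇒  2A = 84, A = 42.
Then Σ (y_i + y_{i+1})·c_i = -288, so ȳ = -288 / (6·42) = -8/7.

-8/7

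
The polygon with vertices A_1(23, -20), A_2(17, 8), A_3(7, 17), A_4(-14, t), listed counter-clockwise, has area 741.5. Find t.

-13

The doubled signed area Σ (x_i y_{i+1} − x_{i+1} y_i) is linear in t.
With t=0 it equals 1275; the coefficient of t is -16 (from the two edges through A_4).
So -16·t + 1275 = 2·741.5 = 1483 ⇒ t = -13.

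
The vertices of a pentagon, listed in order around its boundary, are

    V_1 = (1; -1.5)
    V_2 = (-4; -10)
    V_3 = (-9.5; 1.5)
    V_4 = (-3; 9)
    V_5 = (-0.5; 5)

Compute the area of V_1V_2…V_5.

Apply the shoelace formula: 2A = Σ (x_i·y_{i+1} − x_{i+1}·y_i), indices taken mod 5.
Σ = (-16) + (-101) + (-81) + (-10.5) + (-4.25) = -212.75
Area = |Σ|/2 = 106.375.

106.375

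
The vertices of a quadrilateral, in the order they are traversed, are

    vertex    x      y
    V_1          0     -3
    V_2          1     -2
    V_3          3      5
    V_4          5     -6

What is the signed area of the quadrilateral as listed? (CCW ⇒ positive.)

Apply the surveyor's formula: 2A = Σ (x_i·y_{i+1} − x_{i+1}·y_i), indices taken mod 4.
Cross-terms: 3, 11, -43, -15  ⇒  Σ = -44
Signed area = Σ/2 = -22 (negative ⇒ clockwise traversal).

-22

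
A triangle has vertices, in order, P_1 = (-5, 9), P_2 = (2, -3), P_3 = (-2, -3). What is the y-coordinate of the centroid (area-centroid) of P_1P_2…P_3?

1

Apply the shoelace formula. First the cross-terms c_i = x_i·y_{i+1} − x_{i+1}·y_i:
  -3, -12, -33  ⇒  2A = -48, A = -24.
Then Σ (y_i + y_{i+1})·c_i = -144, so ȳ = -144 / (6·(-24)) = 1.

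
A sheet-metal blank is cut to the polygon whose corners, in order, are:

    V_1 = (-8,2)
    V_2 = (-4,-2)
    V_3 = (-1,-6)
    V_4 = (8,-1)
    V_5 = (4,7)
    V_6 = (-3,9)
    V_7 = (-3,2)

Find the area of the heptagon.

Σ = (24) + (22) + (49) + (60) + (57) + (21) + (10) = 243
Area = |Σ|/2 = 121.5.

121.5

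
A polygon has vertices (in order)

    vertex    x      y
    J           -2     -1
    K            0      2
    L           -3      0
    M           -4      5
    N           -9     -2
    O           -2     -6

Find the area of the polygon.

Apply the shoelace (surveyor's) formula: 2A = Σ (x_i·y_{i+1} − x_{i+1}·y_i), indices taken mod 6.
Cross-terms: -4, 6, -15, 53, 50, -10  ⇒  Σ = 80
Area = |Σ|/2 = 40.

40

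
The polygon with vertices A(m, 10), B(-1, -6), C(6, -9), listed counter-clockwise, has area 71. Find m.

9

Write out the shoelace sum; only the two edges meeting at A involve m:
2·Area = [(6·10 − m·(-9)) + (m·(-6) − (-1)·10)] + 45
       = 3·m + 115 = 142
⇒ m = 9.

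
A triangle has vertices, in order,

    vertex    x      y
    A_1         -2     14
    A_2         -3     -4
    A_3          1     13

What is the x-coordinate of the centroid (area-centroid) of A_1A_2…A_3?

Apply the shoelace (surveyor's) formula. First the cross-terms c_i = x_i·y_{i+1} − x_{i+1}·y_i:
  50, -35, 40  ⇒  2A = 55, A = 27.5.
Then Σ (x_i + x_{i+1})·c_i = -220, so x̄ = -220 / (6·27.5) = -4/3.

-4/3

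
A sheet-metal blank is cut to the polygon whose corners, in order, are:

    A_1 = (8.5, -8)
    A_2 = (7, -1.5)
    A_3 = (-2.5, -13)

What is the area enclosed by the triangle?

Apply Gauss's area formula: 2A = Σ (x_i·y_{i+1} − x_{i+1}·y_i), indices taken mod 3.
Cross-terms: 43.25, -94.75, 130.5  ⇒  Σ = 79
Area = |Σ|/2 = 39.5.

39.5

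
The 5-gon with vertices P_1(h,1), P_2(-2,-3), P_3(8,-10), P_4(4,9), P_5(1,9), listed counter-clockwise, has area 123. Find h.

The doubled signed area Σ (x_i y_{i+1} − x_{i+1} y_i) is linear in h.
With h=0 it equals 186; the coefficient of h is -12 (from the two edges through P_1).
So -12·h + 186 = 2·123 = 246 ⇒ h = -5.

-5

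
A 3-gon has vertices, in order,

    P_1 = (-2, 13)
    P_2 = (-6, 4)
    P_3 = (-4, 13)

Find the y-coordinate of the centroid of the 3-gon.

Apply the surveyor's formula. First the cross-terms c_i = x_i·y_{i+1} − x_{i+1}·y_i:
  70, -62, -26  ⇒  2A = -18, A = -9.
Then Σ (y_i + y_{i+1})·c_i = -540, so ȳ = -540 / (6·(-9)) = 10.

10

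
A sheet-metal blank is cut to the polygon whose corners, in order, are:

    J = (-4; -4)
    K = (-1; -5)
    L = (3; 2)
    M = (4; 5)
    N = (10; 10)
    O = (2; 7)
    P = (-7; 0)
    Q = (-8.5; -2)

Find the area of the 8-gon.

82.5

Apply Gauss's area formula: 2A = Σ (x_i·y_{i+1} − x_{i+1}·y_i), indices taken mod 8.
J→K: (-4)(-5) − (-1)(-4) = 16
K→L: (-1)(2) − (3)(-5) = 13
L→M: (3)(5) − (4)(2) = 7
M→N: (4)(10) − (10)(5) = -10
N→O: (10)(7) − (2)(10) = 50
O→P: (2)(0) − (-7)(7) = 49
P→Q: (-7)(-2) − (-8.5)(0) = 14
Q→J: (-8.5)(-4) − (-4)(-2) = 26
Σ = 165
Area = |Σ|/2 = 82.5.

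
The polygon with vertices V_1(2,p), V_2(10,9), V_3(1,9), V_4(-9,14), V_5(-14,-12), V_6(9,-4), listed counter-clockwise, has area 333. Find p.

The doubled signed area Σ (x_i y_{i+1} − x_{i+1} y_i) is linear in p.
With p=0 it equals 670; the coefficient of p is -1 (from the two edges through V_1).
So -1·p + 670 = 2·333 = 666 ⇒ p = 4.

4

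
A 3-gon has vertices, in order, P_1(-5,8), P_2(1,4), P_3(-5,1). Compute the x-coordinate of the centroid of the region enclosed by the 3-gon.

-3

Apply Gauss's area formula. First the cross-terms c_i = x_i·y_{i+1} − x_{i+1}·y_i:
  -28, 21, -35  ⇒  2A = -42, A = -21.
Then Σ (x_i + x_{i+1})·c_i = 378, so x̄ = 378 / (6·(-21)) = -3.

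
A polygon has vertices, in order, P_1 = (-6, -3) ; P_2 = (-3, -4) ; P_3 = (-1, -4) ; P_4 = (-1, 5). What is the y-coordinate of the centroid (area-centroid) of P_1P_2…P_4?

-112/141

Apply the surveyor's formula. First the cross-terms c_i = x_i·y_{i+1} − x_{i+1}·y_i:
  15, 8, -9, 33  ⇒  2A = 47, A = 23.5.
Then Σ (y_i + y_{i+1})·c_i = -112, so ȳ = -112 / (6·23.5) = -112/141.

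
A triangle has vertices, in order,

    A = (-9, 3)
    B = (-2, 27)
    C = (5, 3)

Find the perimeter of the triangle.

|AB| = √((7)² + (24)²) = √625 = 25
|BC| = √((7)² + (-24)²) = √625 = 25
|CA| = √((-14)² + (0)²) = √196 = 14
Perimeter = 25 + 25 + 14 = 64.

64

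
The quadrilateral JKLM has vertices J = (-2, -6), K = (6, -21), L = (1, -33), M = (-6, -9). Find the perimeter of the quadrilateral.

60

|JK| = √((8)² + (-15)²) = √289 = 17
|KL| = √((-5)² + (-12)²) = √169 = 13
|LM| = √((-7)² + (24)²) = √625 = 25
|MJ| = √((4)² + (3)²) = √25 = 5
Perimeter = 17 + 13 + 25 + 5 = 60.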